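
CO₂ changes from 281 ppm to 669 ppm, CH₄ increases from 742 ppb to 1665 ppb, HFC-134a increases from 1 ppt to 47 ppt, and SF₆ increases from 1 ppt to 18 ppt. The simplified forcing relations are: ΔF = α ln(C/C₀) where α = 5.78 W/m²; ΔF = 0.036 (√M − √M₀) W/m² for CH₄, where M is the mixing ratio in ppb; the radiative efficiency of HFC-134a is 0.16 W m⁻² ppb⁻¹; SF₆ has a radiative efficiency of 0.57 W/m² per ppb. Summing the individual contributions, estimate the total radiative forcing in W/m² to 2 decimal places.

ΔF = 5.52 W/m²

CO₂: 5.78 × ln(669/281) = 5.78 × ln(2.38078) = 5.78 × 0.86743 = 5.0137 W/m².
CH₄: 0.036 × (√1665 − √742) = 0.036 × (40.8044 − 27.2397) = 0.036 × 13.5647 = 0.4883 W/m².
HFC-134a: Δ = 47 − 1 = 46 ppt = 0.046 ppb; ΔF = 0.16 × 0.046 = 0.0074 W/m².
SF₆: Δ = 18 − 1 = 17 ppt = 0.017 ppb; ΔF = 0.57 × 0.017 = 0.0097 W/m².
Total ΔF = 5.0137 + 0.4883 + 0.0074 + 0.0097 = 5.5191 W/m².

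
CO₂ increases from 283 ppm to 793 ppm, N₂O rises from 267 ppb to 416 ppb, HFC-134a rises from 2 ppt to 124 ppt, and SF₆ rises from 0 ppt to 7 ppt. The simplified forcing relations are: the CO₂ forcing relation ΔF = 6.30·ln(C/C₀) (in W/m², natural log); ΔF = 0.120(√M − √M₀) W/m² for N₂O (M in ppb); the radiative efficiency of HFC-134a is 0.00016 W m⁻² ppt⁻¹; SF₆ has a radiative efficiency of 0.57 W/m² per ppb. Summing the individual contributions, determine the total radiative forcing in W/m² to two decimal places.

ΔF = 7.00 W/m²

CO₂: 6.30 × ln(793/283) = 6.30 × ln(2.80212) = 6.30 × 1.03038 = 6.4914 W/m².
N₂O: 0.120 × (√416 − √267) = 0.120 × (20.3961 − 16.3401) = 0.120 × 4.0560 = 0.4867 W/m².
HFC-134a: ΔF = 0.00016 × (124 − 2) = 0.00016 × 122 = 0.0195 W/m².
SF₆: Δ = 7 − 0 = 7 ppt = 0.007 ppb; ΔF = 0.57 × 0.007 = 0.0040 W/m².
Total ΔF = 6.4914 + 0.4867 + 0.0195 + 0.0040 = 7.0016 W/m².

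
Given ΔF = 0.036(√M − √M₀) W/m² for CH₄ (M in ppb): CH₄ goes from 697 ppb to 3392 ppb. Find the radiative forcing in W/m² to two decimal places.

ΔF = 1.15 W/m²

CH₄: 0.036 × (√3392 − √697) = 0.036 × (58.2409 − 26.4008) = 0.036 × 31.8401 = 1.1462 W/m².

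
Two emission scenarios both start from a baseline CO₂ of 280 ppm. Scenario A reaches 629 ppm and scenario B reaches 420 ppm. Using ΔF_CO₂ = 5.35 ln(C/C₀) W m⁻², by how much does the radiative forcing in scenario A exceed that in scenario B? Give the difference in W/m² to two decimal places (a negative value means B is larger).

ΔF_A = 5.35 ln(629/280) = 5.35 × 0.80934 = 4.3300 W/m².
ΔF_B = 5.35 ln(420/280) = 5.35 × 0.40547 = 2.1693 W/m².
Difference: 4.3300 − 2.1693 = 2.1607 W/m².

ΔF_A − ΔF_B = 2.16 W/m²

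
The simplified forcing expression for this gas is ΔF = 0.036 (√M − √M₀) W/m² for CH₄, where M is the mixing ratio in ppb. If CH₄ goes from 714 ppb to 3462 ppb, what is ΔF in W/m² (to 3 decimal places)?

CH₄: 0.036 × (√3462 − √714) = 0.036 × (58.8388 − 26.7208) = 0.036 × 32.1180 = 1.1562 W/m².

ΔF = 1.156 W/m²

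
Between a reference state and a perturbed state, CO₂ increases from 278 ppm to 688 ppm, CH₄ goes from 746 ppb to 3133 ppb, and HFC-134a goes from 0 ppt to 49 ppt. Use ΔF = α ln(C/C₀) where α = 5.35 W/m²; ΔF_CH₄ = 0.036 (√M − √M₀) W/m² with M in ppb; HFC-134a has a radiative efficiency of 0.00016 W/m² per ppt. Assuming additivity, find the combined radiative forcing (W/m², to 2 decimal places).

CO₂: 5.35 × ln(688/278) = 5.35 × ln(2.47482) = 5.35 × 0.90617 = 4.8480 W/m².
CH₄: 0.036 × (√3133 − √746) = 0.036 × (55.9732 − 27.3130) = 0.036 × 28.6602 = 1.0318 W/m².
HFC-134a: ΔF = 0.00016 × (49 − 0) = 0.00016 × 49 = 0.0078 W/m².
Total ΔF = 4.8480 + 1.0318 + 0.0078 = 5.8876 W/m².

ΔF = 5.89 W/m²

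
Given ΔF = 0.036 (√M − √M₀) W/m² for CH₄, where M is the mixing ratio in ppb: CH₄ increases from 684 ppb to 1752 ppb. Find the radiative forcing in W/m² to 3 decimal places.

ΔF = 0.565 W/m²

CH₄: 0.036 × (√1752 − √684) = 0.036 × (41.8569 − 26.1534) = 0.036 × 15.7035 = 0.5653 W/m².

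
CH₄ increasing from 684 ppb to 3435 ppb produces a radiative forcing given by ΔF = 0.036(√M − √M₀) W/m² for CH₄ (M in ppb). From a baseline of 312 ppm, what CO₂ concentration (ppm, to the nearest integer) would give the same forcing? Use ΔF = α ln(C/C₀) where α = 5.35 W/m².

C ≈ 388 ppm

CH₄ forcing: 0.036 × (√3435 − √684) = 0.036 × (58.6089 − 26.1534) = 0.036 × 32.4555 = 1.16840 W/m².
Set 5.35 ln(C/312) = 1.16840: ln(C/312) = 1.16840/5.35 = 0.21839, so C = 312 × e^0.21839 = 312 × 1.24407 = 388.15 ppm.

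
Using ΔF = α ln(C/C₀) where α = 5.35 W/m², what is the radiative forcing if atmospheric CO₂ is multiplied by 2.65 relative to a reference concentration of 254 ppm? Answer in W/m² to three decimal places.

Because the forcing depends only on the ratio C/C₀, the initial concentration does not enter.
ΔF = 5.35 × ln(2.65) = 5.35 × 0.97456 = 5.2139 W/m².

ΔF = 5.214 W/m²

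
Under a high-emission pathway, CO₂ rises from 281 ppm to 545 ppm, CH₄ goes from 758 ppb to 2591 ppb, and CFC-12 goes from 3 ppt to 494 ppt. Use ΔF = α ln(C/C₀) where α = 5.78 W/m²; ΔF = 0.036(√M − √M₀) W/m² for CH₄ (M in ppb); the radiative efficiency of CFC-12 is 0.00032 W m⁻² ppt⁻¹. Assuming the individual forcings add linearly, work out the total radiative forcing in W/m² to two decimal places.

ΔF = 4.83 W/m²

CO₂: 5.78 × ln(545/281) = 5.78 × ln(1.93950) = 5.78 × 0.66243 = 3.8288 W/m².
CH₄: 0.036 × (√2591 − √758) = 0.036 × (50.9019 − 27.5318) = 0.036 × 23.3701 = 0.8413 W/m².
CFC-12: ΔF = 0.00032 × (494 − 3) = 0.00032 × 491 = 0.1571 W/m².
Total ΔF = 3.8288 + 0.8413 + 0.1571 = 4.8272 W/m².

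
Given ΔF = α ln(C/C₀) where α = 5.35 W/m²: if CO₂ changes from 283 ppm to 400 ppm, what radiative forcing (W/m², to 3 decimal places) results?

CO₂ absorption bands are partially saturated, so forcing scales with the logarithm of the concentration ratio.
CO₂: 5.35 × ln(400/283) = 5.35 × ln(1.41343) = 5.35 × 0.34602 = 1.8512 W/m².

ΔF = 1.851 W/m²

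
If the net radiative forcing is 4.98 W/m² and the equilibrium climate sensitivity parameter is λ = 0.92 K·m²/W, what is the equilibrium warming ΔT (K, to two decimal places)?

ΔT = 4.58 K

ΔT = λ ΔF = 0.92 × 4.98 = 4.5816 K.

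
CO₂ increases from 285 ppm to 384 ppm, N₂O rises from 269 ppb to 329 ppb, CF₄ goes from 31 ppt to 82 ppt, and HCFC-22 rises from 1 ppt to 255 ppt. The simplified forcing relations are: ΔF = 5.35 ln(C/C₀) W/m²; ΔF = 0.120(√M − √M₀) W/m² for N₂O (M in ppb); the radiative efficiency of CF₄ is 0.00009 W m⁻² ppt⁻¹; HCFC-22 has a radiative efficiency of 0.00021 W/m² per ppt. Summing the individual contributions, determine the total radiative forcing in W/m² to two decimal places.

CO₂: 5.35 × ln(384/285) = 5.35 × ln(1.34737) = 5.35 × 0.29815 = 1.5951 W/m².
N₂O: 0.120 × (√329 − √269) = 0.120 × (18.1384 − 16.4012) = 0.120 × 1.7372 = 0.2085 W/m².
CF₄: ΔF = 0.00009 × (82 − 31) = 0.00009 × 51 = 0.0046 W/m².
HCFC-22: ΔF = 0.00021 × (255 − 1) = 0.00021 × 254 = 0.0533 W/m².
Total ΔF = 1.5951 + 0.2085 + 0.0046 + 0.0533 = 1.8615 W/m².

ΔF = 1.86 W/m²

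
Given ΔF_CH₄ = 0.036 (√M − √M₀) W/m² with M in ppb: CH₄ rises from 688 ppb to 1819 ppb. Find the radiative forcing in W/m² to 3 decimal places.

ΔF = 0.591 W/m²

CH₄: 0.036 × (√1819 − √688) = 0.036 × (42.6497 − 26.2298) = 0.036 × 16.4199 = 0.5911 W/m².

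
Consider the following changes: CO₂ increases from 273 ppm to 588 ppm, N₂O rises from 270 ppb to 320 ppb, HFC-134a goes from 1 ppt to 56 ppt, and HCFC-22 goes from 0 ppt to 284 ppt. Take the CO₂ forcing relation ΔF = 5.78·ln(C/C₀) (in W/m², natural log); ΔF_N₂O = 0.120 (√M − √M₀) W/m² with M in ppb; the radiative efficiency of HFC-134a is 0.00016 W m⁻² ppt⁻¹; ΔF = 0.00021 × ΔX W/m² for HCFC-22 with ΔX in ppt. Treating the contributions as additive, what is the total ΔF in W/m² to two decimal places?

ΔF = 4.68 W/m²

CO₂: 5.78 × ln(588/273) = 5.78 × ln(2.15385) = 5.78 × 0.76726 = 4.4348 W/m².
N₂O: 0.120 × (√320 − √270) = 0.120 × (17.8885 − 16.4317) = 0.120 × 1.4568 = 0.1748 W/m².
HFC-134a: ΔF = 0.00016 × (56 − 1) = 0.00016 × 55 = 0.0088 W/m².
HCFC-22: ΔF = 0.00021 × (284 − 0) = 0.00021 × 284 = 0.0596 W/m².
Total ΔF = 4.4348 + 0.1748 + 0.0088 + 0.0596 = 4.6780 W/m².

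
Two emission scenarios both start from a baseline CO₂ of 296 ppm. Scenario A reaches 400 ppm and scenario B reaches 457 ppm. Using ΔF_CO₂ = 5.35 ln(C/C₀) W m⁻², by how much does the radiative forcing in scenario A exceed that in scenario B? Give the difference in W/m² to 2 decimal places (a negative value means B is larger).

ΔF_A − ΔF_B = -0.71 W/m²

ΔF_A = 5.35 ln(400/296) = 5.35 × 0.30111 = 1.6109 W/m².
ΔF_B = 5.35 ln(457/296) = 5.35 × 0.43432 = 2.3236 W/m².
Difference: 1.6109 − 2.3236 = -0.7127 W/m².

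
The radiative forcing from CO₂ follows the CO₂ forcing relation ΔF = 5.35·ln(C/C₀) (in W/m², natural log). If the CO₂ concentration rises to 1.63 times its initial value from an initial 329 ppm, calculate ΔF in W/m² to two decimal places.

ΔF = 2.61 W/m²

ΔF = 5.35 × ln(1.63) = 5.35 × 0.48858 = 2.6139 W/m².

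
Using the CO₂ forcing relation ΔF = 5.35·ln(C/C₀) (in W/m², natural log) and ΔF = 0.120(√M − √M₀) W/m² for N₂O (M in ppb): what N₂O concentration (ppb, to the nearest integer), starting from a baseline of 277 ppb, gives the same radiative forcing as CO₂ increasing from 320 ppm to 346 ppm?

M ≈ 405 ppb

CO₂ forcing: 5.35 × ln(346/320) = 5.35 × 0.078118 = 0.41793 W/m².
Set 0.120(√M − √277) = 0.41793: √M = 0.41793/0.120 + √277 = 3.4828 + 16.6433 = 20.1261.
M = (20.1261)² = 405.06 ppb.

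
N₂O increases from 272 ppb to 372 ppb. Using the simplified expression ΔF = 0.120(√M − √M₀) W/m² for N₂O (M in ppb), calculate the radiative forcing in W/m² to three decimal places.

N₂O: 0.120 × (√372 − √272) = 0.120 × (19.2873 − 16.4924) = 0.120 × 2.7949 = 0.3354 W/m².

ΔF = 0.335 W/m²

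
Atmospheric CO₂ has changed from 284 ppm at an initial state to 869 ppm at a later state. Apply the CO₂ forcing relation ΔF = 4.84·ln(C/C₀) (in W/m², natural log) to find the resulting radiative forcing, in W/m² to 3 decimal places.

CO₂: 4.84 × ln(869/284) = 4.84 × ln(3.05986) = 4.84 × 1.11837 = 5.4129 W/m².

ΔF = 5.413 W/m²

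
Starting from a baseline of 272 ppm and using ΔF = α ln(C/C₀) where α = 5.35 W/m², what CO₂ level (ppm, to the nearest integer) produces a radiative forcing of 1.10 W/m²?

C ≈ 334 ppm

Set 5.35 ln(C/272) = 1.10, so ln(C/272) = 1.10/5.35 = 0.20561.
Then C/272 = e^0.20561 = 1.22827, giving C = 272 × 1.22827 = 334.09 ppm.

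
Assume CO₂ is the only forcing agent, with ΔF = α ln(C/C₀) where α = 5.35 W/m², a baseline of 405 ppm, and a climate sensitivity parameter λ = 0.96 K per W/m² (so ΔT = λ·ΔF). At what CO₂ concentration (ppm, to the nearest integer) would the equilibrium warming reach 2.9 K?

C ≈ 712 ppm

Required forcing: ΔF = ΔT/λ = 2.9/0.96 = 3.0208 W/m².
Then ln(C/405) = ΔF/5.35 = 3.0208/5.35 = 0.56464.
So C = 405 × e^0.56464 = 405 × 1.75881 = 712.32 ppm.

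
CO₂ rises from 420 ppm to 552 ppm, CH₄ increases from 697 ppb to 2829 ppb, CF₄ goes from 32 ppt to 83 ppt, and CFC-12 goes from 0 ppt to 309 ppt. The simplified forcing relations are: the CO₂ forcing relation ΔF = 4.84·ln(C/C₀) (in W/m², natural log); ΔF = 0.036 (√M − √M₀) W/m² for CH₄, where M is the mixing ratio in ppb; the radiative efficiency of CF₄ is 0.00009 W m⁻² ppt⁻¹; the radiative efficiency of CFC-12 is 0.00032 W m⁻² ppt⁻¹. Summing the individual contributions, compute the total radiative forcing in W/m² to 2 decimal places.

CO₂: 4.84 × ln(552/420) = 4.84 × ln(1.31429) = 4.84 × 0.27330 = 1.3228 W/m².
CH₄: 0.036 × (√2829 − √697) = 0.036 × (53.1883 − 26.4008) = 0.036 × 26.7875 = 0.9644 W/m².
CF₄: ΔF = 0.00009 × (83 − 32) = 0.00009 × 51 = 0.0046 W/m².
CFC-12: ΔF = 0.00032 × (309 − 0) = 0.00032 × 309 = 0.0989 W/m².
Total ΔF = 1.3228 + 0.9644 + 0.0046 + 0.0989 = 2.3907 W/m².

ΔF = 2.39 W/m²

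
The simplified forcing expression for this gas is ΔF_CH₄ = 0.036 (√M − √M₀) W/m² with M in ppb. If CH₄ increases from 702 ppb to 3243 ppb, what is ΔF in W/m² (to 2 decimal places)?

ΔF = 1.10 W/m²

CH₄: 0.036 × (√3243 − √702) = 0.036 × (56.9473 − 26.4953) = 0.036 × 30.4520 = 1.0963 W/m².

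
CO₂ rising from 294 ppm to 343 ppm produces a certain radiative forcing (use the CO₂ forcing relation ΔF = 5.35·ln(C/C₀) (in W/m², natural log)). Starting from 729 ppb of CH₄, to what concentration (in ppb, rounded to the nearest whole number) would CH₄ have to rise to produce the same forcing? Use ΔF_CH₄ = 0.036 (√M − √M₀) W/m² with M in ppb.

M ≈ 2491 ppb

CO₂ forcing: 5.35 × ln(343/294) = 5.35 × 0.154151 = 0.82471 W/m².
Set 0.036(√M − √729) = 0.82471: √M = 0.82471/0.036 + √729 = 22.9086 + 27.0000 = 49.9086.
M = (49.9086)² = 2490.87 ppb.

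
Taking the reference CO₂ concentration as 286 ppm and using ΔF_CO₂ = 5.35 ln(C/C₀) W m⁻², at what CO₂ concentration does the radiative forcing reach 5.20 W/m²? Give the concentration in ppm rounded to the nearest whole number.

Set 5.35 ln(C/286) = 5.20, so ln(C/286) = 5.20/5.35 = 0.97196.
Then C/286 = e^0.97196 = 2.64312, giving C = 286 × 2.64312 = 755.93 ppm.

C ≈ 756 ppm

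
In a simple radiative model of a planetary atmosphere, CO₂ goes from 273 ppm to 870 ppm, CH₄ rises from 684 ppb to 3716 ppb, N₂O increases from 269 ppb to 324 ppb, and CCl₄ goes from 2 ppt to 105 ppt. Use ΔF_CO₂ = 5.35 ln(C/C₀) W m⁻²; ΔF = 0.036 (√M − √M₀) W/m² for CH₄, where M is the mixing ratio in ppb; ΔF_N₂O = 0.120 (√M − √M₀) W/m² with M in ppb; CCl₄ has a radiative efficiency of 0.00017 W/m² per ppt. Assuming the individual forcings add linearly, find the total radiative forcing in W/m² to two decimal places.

ΔF = 7.66 W/m²

CO₂: 5.35 × ln(870/273) = 5.35 × ln(3.18681) = 5.35 × 1.15902 = 6.2008 W/m².
CH₄: 0.036 × (√3716 − √684) = 0.036 × (60.9590 − 26.1534) = 0.036 × 34.8056 = 1.2530 W/m².
N₂O: 0.120 × (√324 − √269) = 0.120 × (18.0000 − 16.4012) = 0.120 × 1.5988 = 0.1919 W/m².
CCl₄: ΔF = 0.00017 × (105 − 2) = 0.00017 × 103 = 0.0175 W/m².
Total ΔF = 6.2008 + 1.2530 + 0.1919 + 0.0175 = 7.6632 W/m².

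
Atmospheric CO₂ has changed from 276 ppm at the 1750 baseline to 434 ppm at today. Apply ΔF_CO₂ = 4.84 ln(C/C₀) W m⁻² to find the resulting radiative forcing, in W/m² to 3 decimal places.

CO₂: 4.84 × ln(434/276) = 4.84 × ln(1.57246) = 4.84 × 0.45264 = 2.1908 W/m².

ΔF = 2.191 W/m²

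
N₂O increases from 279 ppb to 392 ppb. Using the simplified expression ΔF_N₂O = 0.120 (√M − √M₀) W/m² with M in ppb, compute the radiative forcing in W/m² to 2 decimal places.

ΔF = 0.37 W/m²

N₂O: 0.120 × (√392 − √279) = 0.120 × (19.7990 − 16.7033) = 0.120 × 3.0957 = 0.3715 W/m².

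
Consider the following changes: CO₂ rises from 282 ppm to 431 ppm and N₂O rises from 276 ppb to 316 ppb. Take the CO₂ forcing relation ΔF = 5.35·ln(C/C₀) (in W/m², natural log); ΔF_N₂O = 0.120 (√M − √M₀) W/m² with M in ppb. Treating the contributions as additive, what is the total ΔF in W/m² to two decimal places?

CO₂: 5.35 × ln(431/282) = 5.35 × ln(1.52837) = 5.35 × 0.42420 = 2.2695 W/m².
N₂O: 0.120 × (√316 − √276) = 0.120 × (17.7764 − 16.6132) = 0.120 × 1.1632 = 0.1396 W/m².
Total ΔF = 2.2695 + 0.1396 = 2.4091 W/m².

ΔF = 2.41 W/m²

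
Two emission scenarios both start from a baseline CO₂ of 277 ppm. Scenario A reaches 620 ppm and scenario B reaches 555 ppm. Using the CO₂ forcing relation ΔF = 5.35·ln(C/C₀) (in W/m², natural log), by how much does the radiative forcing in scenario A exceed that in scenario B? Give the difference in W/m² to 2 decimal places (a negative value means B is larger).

ΔF_A − ΔF_B = 0.59 W/m²

ΔF_A = 5.35 ln(620/277) = 5.35 × 0.80570 = 4.3105 W/m².
ΔF_B = 5.35 ln(555/277) = 5.35 × 0.69495 = 3.7180 W/m².
Difference: 4.3105 − 3.7180 = 0.5925 W/m².
(Equivalently, ΔF_A − ΔF_B = 5.35 ln(620/555) = 5.35 × 0.11075 = 0.5925 W/m².)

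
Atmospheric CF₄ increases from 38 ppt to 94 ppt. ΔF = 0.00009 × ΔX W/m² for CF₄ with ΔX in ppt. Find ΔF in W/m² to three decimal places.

ΔF = 0.005 W/m²

CF₄: ΔF = 0.00009 × (94 − 38) = 0.00009 × 56 = 0.0050 W/m².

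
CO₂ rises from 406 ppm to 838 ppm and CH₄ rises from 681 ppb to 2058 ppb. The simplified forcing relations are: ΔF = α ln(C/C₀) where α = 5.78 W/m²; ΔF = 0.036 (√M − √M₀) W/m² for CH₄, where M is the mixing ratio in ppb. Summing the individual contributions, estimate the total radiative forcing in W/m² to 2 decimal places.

CO₂: 5.78 × ln(838/406) = 5.78 × ln(2.06404) = 5.78 × 0.72467 = 4.1886 W/m².
CH₄: 0.036 × (√2058 − √681) = 0.036 × (45.3652 − 26.0960) = 0.036 × 19.2692 = 0.6937 W/m².
Total ΔF = 4.1886 + 0.6937 = 4.8823 W/m².

ΔF = 4.88 W/m²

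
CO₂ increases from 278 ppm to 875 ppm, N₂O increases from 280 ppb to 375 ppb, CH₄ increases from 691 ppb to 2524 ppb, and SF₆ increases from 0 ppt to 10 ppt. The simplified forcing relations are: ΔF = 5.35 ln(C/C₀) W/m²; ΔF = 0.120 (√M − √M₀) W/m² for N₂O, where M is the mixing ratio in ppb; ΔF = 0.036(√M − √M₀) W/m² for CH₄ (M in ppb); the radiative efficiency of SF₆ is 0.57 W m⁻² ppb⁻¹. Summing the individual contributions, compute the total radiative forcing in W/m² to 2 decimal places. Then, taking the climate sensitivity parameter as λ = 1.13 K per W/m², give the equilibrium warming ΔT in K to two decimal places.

ΔF = 7.32 W/m²; ΔT = 8.27 K

CO₂: 5.35 × ln(875/278) = 5.35 × ln(3.14748) = 5.35 × 1.14660 = 6.1343 W/m².
N₂O: 0.120 × (√375 − √280) = 0.120 × (19.3649 − 16.7332) = 0.120 × 2.6317 = 0.3158 W/m².
CH₄: 0.036 × (√2524 − √691) = 0.036 × (50.2394 − 26.2869) = 0.036 × 23.9525 = 0.8623 W/m².
SF₆: Δ = 10 − 0 = 10 ppt = 0.010 ppb; ΔF = 0.57 × 0.010 = 0.0057 W/m².
Total ΔF = 6.1343 + 0.3158 + 0.8623 + 0.0057 = 7.3181 W/m².
ΔT = λ ΔF = 1.13 × 7.32 = 8.2716 K.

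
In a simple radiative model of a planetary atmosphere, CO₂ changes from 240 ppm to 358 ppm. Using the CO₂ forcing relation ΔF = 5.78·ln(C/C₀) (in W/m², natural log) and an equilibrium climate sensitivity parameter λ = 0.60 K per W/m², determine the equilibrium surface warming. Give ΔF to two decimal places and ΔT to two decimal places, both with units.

CO₂: 5.78 × ln(358/240) = 5.78 × ln(1.49167) = 5.78 × 0.39990 = 2.3114 W/m².
ΔT = λ ΔF = 0.60 × 2.31 = 1.3860 K.

ΔF = 2.31 W/m²; ΔT = 1.39 K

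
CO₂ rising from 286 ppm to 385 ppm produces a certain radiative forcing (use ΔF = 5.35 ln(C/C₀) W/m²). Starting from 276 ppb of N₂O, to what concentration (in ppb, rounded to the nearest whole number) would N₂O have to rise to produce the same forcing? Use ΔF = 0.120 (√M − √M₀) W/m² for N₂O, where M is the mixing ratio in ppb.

M ≈ 892 ppb

CO₂ forcing: 5.35 × ln(385/286) = 5.35 × 0.297252 = 1.59030 W/m².
Set 0.120(√M − √276) = 1.59030: √M = 1.59030/0.120 + √276 = 13.2525 + 16.6132 = 29.8657.
M = (29.8657)² = 891.96 ppb.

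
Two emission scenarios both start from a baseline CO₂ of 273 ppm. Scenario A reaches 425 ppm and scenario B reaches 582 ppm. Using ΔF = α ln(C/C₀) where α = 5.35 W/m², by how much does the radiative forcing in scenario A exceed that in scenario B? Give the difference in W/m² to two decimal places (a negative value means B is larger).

ΔF_A − ΔF_B = -1.68 W/m²

ΔF_A = 5.35 ln(425/273) = 5.35 × 0.44262 = 2.3680 W/m².
ΔF_B = 5.35 ln(582/273) = 5.35 × 0.75700 = 4.0500 W/m².
Difference: 2.3680 − 4.0500 = -1.6820 W/m².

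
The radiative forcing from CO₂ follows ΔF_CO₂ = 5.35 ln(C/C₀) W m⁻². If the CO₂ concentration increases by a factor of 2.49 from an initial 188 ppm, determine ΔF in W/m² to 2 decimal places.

ΔF = 5.35 × ln(2.49) = 5.35 × 0.91228 = 4.8807 W/m².

ΔF = 4.88 W/m²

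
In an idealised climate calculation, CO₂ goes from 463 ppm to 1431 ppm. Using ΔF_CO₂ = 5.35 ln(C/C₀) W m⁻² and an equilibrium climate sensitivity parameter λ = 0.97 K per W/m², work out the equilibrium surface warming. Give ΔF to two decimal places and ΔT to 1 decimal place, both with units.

ΔF = 6.04 W/m²; ΔT = 5.9 K

CO₂: 5.35 × ln(1431/463) = 5.35 × ln(3.09071) = 5.35 × 1.12840 = 6.0369 W/m².
ΔT = λ ΔF = 0.97 × 6.04 = 5.8588 K.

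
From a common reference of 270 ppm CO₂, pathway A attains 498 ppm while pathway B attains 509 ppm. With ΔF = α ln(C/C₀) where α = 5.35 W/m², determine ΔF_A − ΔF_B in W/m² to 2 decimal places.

ΔF_A = 5.35 ln(498/270) = 5.35 × 0.61218 = 3.2752 W/m².
ΔF_B = 5.35 ln(509/270) = 5.35 × 0.63403 = 3.3921 W/m².
Difference: 3.2752 − 3.3921 = -0.1169 W/m².
(Equivalently, ΔF_A − ΔF_B = 5.35 ln(498/509) = 5.35 × -0.02185 = -0.1169 W/m².)

ΔF_A − ΔF_B = -0.12 W/m²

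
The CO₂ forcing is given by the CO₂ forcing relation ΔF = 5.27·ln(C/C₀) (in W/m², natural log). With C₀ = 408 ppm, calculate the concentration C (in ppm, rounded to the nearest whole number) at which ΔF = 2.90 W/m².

C ≈ 707 ppm

Set 5.27 ln(C/408) = 2.90, so ln(C/408) = 2.90/5.27 = 0.55028.
Then C/408 = e^0.55028 = 1.73374, giving C = 408 × 1.73374 = 707.37 ppm.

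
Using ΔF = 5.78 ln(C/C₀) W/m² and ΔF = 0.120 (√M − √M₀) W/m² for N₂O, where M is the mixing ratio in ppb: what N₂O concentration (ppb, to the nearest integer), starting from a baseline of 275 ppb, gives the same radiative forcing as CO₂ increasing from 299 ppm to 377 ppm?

CO₂ forcing: 5.78 × ln(377/299) = 5.78 × 0.231802 = 1.33982 W/m².
Set 0.120(√M − √275) = 1.33982: √M = 1.33982/0.120 + √275 = 11.1652 + 16.5831 = 27.7483.
M = (27.7483)² = 769.97 ppb.

M ≈ 770 ppb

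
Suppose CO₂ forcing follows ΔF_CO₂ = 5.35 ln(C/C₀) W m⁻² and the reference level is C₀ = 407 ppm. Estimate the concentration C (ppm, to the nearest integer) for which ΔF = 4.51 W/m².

C ≈ 946 ppm

Set 5.35 ln(C/407) = 4.51, so ln(C/407) = 4.51/5.35 = 0.84299.
Then C/407 = e^0.84299 = 2.32330, giving C = 407 × 2.32330 = 945.58 ppm.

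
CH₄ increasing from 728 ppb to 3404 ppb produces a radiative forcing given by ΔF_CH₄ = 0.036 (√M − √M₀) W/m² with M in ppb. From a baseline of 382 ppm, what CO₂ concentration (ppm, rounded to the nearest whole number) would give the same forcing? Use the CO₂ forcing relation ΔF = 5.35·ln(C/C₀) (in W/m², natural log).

C ≈ 472 ppm

CH₄ forcing: 0.036 × (√3404 − √728) = 0.036 × (58.3438 − 26.9815) = 0.036 × 31.3623 = 1.12904 W/m².
Set 5.35 ln(C/382) = 1.12904: ln(C/382) = 1.12904/5.35 = 0.21104, so C = 382 × e^0.21104 = 382 × 1.23496 = 471.75 ppm.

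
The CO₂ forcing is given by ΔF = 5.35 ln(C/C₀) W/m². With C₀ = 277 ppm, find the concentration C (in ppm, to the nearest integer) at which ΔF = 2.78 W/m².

C ≈ 466 ppm

Set 5.35 ln(C/277) = 2.78, so ln(C/277) = 2.78/5.35 = 0.51963.
Then C/277 = e^0.51963 = 1.68141, giving C = 277 × 1.68141 = 465.75 ppm.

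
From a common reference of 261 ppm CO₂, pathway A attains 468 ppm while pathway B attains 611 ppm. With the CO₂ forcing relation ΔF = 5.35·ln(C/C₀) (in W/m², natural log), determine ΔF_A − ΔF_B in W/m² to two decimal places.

ΔF_A − ΔF_B = -1.43 W/m²

ΔF_A = 5.35 ln(468/261) = 5.35 × 0.58395 = 3.1241 W/m².
ΔF_B = 5.35 ln(611/261) = 5.35 × 0.85058 = 4.5506 W/m².
Difference: 3.1241 − 4.5506 = -1.4265 W/m².
(Equivalently, ΔF_A − ΔF_B = 5.35 ln(468/611) = 5.35 × -0.26663 = -1.4265 W/m².)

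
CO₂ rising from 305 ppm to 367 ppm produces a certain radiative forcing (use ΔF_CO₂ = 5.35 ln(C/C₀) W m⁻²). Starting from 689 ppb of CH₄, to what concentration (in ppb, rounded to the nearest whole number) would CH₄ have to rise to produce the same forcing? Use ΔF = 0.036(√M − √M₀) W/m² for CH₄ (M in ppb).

M ≈ 2889 ppb

CO₂ forcing: 5.35 × ln(367/305) = 5.35 × 0.185050 = 0.99002 W/m².
Set 0.036(√M − √689) = 0.99002: √M = 0.99002/0.036 + √689 = 27.5006 + 26.2488 = 53.7494.
M = (53.7494)² = 2889.00 ppb.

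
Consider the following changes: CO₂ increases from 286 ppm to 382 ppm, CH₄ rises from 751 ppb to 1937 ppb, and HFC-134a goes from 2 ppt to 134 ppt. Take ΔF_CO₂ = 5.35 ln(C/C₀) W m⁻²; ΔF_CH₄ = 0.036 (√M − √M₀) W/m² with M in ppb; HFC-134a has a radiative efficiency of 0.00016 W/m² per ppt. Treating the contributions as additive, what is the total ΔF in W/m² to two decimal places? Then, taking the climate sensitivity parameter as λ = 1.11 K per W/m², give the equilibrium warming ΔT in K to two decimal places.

ΔF = 2.17 W/m²; ΔT = 2.41 K

CO₂: 5.35 × ln(382/286) = 5.35 × ln(1.33566) = 5.35 × 0.28943 = 1.5485 W/m².
CH₄: 0.036 × (√1937 − √751) = 0.036 × (44.0114 − 27.4044) = 0.036 × 16.6070 = 0.5979 W/m².
HFC-134a: ΔF = 0.00016 × (134 − 2) = 0.00016 × 132 = 0.0211 W/m².
Total ΔF = 1.5485 + 0.5979 + 0.0211 = 2.1675 W/m².
ΔT = λ ΔF = 1.11 × 2.17 = 2.4087 K.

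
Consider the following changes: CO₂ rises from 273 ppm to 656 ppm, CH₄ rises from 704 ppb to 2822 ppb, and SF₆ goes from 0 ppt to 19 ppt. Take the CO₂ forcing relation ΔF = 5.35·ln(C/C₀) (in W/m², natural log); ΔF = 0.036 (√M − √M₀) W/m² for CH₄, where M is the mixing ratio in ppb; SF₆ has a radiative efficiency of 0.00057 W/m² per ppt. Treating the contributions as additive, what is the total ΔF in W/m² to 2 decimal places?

ΔF = 5.66 W/m²

CO₂: 5.35 × ln(656/273) = 5.35 × ln(2.40293) = 5.35 × 0.87669 = 4.6903 W/m².
CH₄: 0.036 × (√2822 − √704) = 0.036 × (53.1225 − 26.5330) = 0.036 × 26.5895 = 0.9572 W/m².
SF₆: ΔF = 0.00057 × (19 − 0) = 0.00057 × 19 = 0.0108 W/m².
Total ΔF = 4.6903 + 0.9572 + 0.0108 = 5.6583 W/m².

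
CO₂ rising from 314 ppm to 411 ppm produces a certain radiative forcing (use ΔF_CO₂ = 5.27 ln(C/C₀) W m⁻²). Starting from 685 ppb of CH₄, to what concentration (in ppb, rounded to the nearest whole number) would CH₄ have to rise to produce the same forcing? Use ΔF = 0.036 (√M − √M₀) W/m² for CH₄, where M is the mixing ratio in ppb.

M ≈ 4301 ppb

CO₂ forcing: 5.27 × ln(411/314) = 5.27 × 0.269200 = 1.41868 W/m².
Set 0.036(√M − √685) = 1.41868: √M = 1.41868/0.036 + √685 = 39.4078 + 26.1725 = 65.5803.
M = (65.5803)² = 4300.78 ppb.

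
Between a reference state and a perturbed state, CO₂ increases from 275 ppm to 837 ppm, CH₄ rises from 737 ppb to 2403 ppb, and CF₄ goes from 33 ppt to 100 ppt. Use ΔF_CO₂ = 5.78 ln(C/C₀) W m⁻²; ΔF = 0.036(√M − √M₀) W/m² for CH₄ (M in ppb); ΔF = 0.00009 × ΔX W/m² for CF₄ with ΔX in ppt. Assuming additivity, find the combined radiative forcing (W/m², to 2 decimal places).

CO₂: 5.78 × ln(837/275) = 5.78 × ln(3.04364) = 5.78 × 1.11305 = 6.4334 W/m².
CH₄: 0.036 × (√2403 − √737) = 0.036 × (49.0204 − 27.1477) = 0.036 × 21.8727 = 0.7874 W/m².
CF₄: ΔF = 0.00009 × (100 − 33) = 0.00009 × 67 = 0.0060 W/m².
Total ΔF = 6.4334 + 0.7874 + 0.0060 = 7.2268 W/m².

ΔF = 7.23 W/m²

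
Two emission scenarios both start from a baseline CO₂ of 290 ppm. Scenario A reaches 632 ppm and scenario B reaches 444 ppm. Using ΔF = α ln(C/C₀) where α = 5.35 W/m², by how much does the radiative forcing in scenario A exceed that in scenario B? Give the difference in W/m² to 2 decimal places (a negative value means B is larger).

ΔF_A = 5.35 ln(632/290) = 5.35 × 0.77901 = 4.1677 W/m².
ΔF_B = 5.35 ln(444/290) = 5.35 × 0.42594 = 2.2788 W/m².
Difference: 4.1677 − 2.2788 = 1.8889 W/m².
(Equivalently, ΔF_A − ΔF_B = 5.35 ln(632/444) = 5.35 × 0.35306 = 1.8889 W/m².)

ΔF_A − ΔF_B = 1.89 W/m²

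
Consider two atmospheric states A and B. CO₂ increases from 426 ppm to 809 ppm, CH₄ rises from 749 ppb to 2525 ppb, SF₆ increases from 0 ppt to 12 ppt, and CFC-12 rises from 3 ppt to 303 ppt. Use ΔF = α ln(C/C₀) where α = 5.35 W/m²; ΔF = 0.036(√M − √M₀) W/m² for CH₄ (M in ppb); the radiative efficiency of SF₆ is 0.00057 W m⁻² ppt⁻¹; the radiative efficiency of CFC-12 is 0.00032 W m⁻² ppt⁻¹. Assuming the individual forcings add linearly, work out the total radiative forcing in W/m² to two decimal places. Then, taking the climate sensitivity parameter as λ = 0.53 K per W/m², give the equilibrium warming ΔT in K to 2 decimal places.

CO₂: 5.35 × ln(809/426) = 5.35 × ln(1.89906) = 5.35 × 0.64136 = 3.4313 W/m².
CH₄: 0.036 × (√2525 − √749) = 0.036 × (50.2494 − 27.3679) = 0.036 × 22.8815 = 0.8237 W/m².
SF₆: ΔF = 0.00057 × (12 − 0) = 0.00057 × 12 = 0.0068 W/m².
CFC-12: ΔF = 0.00032 × (303 − 3) = 0.00032 × 300 = 0.0960 W/m².
Total ΔF = 3.4313 + 0.8237 + 0.0068 + 0.0960 = 4.3578 W/m².
ΔT = λ ΔF = 0.53 × 4.36 = 2.3108 K.

ΔF = 4.36 W/m²; ΔT = 2.31 K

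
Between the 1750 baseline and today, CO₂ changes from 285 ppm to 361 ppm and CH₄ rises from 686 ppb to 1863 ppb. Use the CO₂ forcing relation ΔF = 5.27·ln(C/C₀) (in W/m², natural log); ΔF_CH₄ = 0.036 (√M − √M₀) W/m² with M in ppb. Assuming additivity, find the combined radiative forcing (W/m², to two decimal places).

ΔF = 1.86 W/m²

CO₂: 5.27 × ln(361/285) = 5.27 × ln(1.26667) = 5.27 × 0.23639 = 1.2458 W/m².
CH₄: 0.036 × (√1863 − √686) = 0.036 × (43.1625 − 26.1916) = 0.036 × 16.9709 = 0.6110 W/m².
Total ΔF = 1.2458 + 0.6110 = 1.8568 W/m².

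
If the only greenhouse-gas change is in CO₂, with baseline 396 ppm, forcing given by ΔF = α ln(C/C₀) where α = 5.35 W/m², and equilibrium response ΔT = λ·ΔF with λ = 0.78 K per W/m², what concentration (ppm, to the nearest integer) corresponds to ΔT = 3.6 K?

C ≈ 938 ppm

Required forcing: ΔF = ΔT/λ = 3.6/0.78 = 4.6154 W/m².
Then ln(C/396) = ΔF/5.35 = 4.6154/5.35 = 0.86269.
So C = 396 × e^0.86269 = 396 × 2.36953 = 938.33 ppm.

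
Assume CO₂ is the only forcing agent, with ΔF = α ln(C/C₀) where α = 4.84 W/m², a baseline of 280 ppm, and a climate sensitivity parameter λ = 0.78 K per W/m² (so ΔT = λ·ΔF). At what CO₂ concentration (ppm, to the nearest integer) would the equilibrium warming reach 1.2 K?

C ≈ 385 ppm

Required forcing: ΔF = ΔT/λ = 1.2/0.78 = 1.5385 W/m².
Then ln(C/280) = ΔF/4.84 = 1.5385/4.84 = 0.31787.
So C = 280 × e^0.31787 = 280 × 1.37420 = 384.78 ppm.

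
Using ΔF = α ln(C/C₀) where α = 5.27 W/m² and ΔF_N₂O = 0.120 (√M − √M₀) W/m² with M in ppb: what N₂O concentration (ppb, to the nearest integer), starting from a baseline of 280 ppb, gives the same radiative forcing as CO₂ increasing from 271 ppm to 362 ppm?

M ≈ 867 ppb

CO₂ forcing: 5.27 × ln(362/271) = 5.27 × 0.289525 = 1.52580 W/m².
Set 0.120(√M − √280) = 1.52580: √M = 1.52580/0.120 + √280 = 12.7150 + 16.7332 = 29.4482.
M = (29.4482)² = 867.20 ppb.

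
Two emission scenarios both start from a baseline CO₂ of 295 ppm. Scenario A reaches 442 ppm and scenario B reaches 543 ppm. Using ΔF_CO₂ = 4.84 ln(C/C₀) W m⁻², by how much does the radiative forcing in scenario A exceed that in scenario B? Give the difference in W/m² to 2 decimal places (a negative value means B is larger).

ΔF_A − ΔF_B = -1.00 W/m²

ΔF_A = 4.84 ln(442/295) = 4.84 × 0.40433 = 1.9570 W/m².
ΔF_B = 4.84 ln(543/295) = 4.84 × 0.61013 = 2.9530 W/m².
Difference: 1.9570 − 2.9530 = -0.9960 W/m².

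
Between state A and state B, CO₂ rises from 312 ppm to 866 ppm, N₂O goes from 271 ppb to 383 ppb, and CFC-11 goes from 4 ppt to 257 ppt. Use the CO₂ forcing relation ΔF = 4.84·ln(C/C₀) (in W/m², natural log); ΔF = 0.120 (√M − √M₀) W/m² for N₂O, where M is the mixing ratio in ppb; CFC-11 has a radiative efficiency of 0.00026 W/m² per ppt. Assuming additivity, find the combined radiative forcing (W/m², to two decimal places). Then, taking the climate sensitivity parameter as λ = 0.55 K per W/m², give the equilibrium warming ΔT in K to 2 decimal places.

CO₂: 4.84 × ln(866/312) = 4.84 × ln(2.77564) = 4.84 × 1.02088 = 4.9411 W/m².
N₂O: 0.120 × (√383 − √271) = 0.120 × (19.5704 − 16.4621) = 0.120 × 3.1083 = 0.3730 W/m².
CFC-11: ΔF = 0.00026 × (257 − 4) = 0.00026 × 253 = 0.0658 W/m².
Total ΔF = 4.9411 + 0.3730 + 0.0658 = 5.3799 W/m².
ΔT = λ ΔF = 0.55 × 5.38 = 2.9590 K.

ΔF = 5.38 W/m²; ΔT = 2.96 K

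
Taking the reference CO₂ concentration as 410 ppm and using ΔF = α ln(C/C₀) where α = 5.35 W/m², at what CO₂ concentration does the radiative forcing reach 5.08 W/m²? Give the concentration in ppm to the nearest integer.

Set 5.35 ln(C/410) = 5.08, so ln(C/410) = 5.08/5.35 = 0.94953.
Then C/410 = e^0.94953 = 2.58449, giving C = 410 × 2.58449 = 1059.64 ppm.

C ≈ 1060 ppm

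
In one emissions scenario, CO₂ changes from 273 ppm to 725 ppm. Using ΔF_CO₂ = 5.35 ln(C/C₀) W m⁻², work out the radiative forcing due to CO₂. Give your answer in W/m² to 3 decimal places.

CO₂: 5.35 × ln(725/273) = 5.35 × ln(2.65568) = 5.35 × 0.97670 = 5.2253 W/m².

ΔF = 5.225 W/m²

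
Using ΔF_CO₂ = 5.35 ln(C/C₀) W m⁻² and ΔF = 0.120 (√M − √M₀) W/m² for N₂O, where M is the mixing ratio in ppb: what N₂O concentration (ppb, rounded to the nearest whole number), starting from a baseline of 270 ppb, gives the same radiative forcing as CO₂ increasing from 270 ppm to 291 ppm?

CO₂ forcing: 5.35 × ln(291/270) = 5.35 × 0.074901 = 0.40072 W/m².
Set 0.120(√M − √270) = 0.40072: √M = 0.40072/0.120 + √270 = 3.3393 + 16.4317 = 19.7710.
M = (19.7710)² = 390.89 ppb.

M ≈ 391 ppb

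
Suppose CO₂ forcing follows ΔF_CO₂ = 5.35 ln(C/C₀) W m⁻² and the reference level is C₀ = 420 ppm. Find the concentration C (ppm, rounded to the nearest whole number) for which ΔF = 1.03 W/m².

C ≈ 509 ppm

Set 5.35 ln(C/420) = 1.03, so ln(C/420) = 1.03/5.35 = 0.19252.
Then C/420 = e^0.19252 = 1.21230, giving C = 420 × 1.21230 = 509.17 ppm.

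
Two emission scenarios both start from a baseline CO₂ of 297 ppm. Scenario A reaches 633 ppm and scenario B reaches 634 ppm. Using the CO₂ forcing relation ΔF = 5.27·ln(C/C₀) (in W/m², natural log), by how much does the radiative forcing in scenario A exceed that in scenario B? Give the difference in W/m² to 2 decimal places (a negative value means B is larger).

ΔF_A = 5.27 ln(633/297) = 5.27 × 0.75674 = 3.9880 W/m².
ΔF_B = 5.27 ln(634/297) = 5.27 × 0.75832 = 3.9963 W/m².
Difference: 3.9880 − 3.9963 = -0.0083 W/m².

ΔF_A − ΔF_B = -0.01 W/m²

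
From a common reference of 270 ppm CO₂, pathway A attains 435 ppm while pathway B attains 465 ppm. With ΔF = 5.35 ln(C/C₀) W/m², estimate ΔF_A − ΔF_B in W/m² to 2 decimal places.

ΔF_A = 5.35 ln(435/270) = 5.35 × 0.47692 = 2.5515 W/m².
ΔF_B = 5.35 ln(465/270) = 5.35 × 0.54362 = 2.9084 W/m².
Difference: 2.5515 − 2.9084 = -0.3569 W/m².

ΔF_A − ΔF_B = -0.36 W/m²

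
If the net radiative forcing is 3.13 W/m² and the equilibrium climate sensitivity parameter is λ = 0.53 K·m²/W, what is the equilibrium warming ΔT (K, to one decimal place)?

ΔT = 1.7 K

ΔT = λ ΔF = 0.53 × 3.13 = 1.6589 K.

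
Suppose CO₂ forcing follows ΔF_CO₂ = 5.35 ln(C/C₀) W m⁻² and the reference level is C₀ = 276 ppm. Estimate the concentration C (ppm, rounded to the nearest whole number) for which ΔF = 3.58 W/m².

Set 5.35 ln(C/276) = 3.58, so ln(C/276) = 3.58/5.35 = 0.66916.
Then C/276 = e^0.66916 = 1.95260, giving C = 276 × 1.95260 = 538.92 ppm.

C ≈ 539 ppm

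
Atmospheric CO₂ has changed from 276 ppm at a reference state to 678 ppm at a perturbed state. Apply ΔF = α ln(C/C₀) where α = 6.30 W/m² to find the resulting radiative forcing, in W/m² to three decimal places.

ΔF = 5.662 W/m²

CO₂: 6.30 × ln(678/276) = 6.30 × ln(2.45652) = 6.30 × 0.89875 = 5.6621 W/m².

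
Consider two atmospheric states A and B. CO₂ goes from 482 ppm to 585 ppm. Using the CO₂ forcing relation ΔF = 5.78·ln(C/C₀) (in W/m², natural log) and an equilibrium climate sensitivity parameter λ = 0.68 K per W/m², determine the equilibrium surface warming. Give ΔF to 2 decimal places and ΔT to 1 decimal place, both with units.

ΔF = 1.12 W/m²; ΔT = 0.8 K

CO₂: 5.78 × ln(585/482) = 5.78 × ln(1.21369) = 5.78 × 0.19367 = 1.1194 W/m².
ΔT = λ ΔF = 0.68 × 1.12 = 0.7616 K.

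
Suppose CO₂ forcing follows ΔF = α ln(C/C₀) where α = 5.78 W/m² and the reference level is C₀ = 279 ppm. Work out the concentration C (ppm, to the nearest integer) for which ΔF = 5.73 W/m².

Set 5.78 ln(C/279) = 5.73, so ln(C/279) = 5.73/5.78 = 0.99135.
Then C/279 = e^0.99135 = 2.69487, giving C = 279 × 2.69487 = 751.87 ppm.

C ≈ 752 ppm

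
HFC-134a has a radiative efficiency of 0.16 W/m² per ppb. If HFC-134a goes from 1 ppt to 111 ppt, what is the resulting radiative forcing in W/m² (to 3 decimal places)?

HFC-134a: Δ = 111 − 1 = 110 ppt = 0.110 ppb; ΔF = 0.16 × 0.110 = 0.0176 W/m².

ΔF = 0.018 W/m²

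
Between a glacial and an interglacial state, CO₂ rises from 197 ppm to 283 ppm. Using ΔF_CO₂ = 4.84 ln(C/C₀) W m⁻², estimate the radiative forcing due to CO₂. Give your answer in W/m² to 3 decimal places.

ΔF = 1.753 W/m²

CO₂: 4.84 × ln(283/197) = 4.84 × ln(1.43655) = 4.84 × 0.36224 = 1.7532 W/m².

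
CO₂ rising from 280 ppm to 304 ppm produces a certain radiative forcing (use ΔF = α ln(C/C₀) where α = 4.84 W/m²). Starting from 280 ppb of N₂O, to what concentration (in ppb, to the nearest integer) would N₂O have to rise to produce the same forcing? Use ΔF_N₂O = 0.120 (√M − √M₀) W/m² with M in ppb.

CO₂ forcing: 4.84 × ln(304/280) = 4.84 × 0.082238 = 0.39803 W/m².
Set 0.120(√M − √280) = 0.39803: √M = 0.39803/0.120 + √280 = 3.3169 + 16.7332 = 20.0501.
M = (20.0501)² = 402.01 ppb.

M ≈ 402 ppb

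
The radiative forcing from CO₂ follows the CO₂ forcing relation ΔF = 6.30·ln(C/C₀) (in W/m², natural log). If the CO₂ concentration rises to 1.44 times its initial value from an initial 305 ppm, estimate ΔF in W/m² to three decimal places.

ΔF = 6.30 × ln(1.44) = 6.30 × 0.36464 = 2.2972 W/m².

ΔF = 2.297 W/m²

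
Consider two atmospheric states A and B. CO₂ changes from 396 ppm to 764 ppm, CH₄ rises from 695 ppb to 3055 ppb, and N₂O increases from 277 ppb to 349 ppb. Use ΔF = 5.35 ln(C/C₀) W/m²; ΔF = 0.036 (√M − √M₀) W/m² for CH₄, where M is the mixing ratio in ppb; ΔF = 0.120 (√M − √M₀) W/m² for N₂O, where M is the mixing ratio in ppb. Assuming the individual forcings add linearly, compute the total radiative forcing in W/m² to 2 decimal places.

CO₂: 5.35 × ln(764/396) = 5.35 × ln(1.92929) = 5.35 × 0.65715 = 3.5158 W/m².
CH₄: 0.036 × (√3055 − √695) = 0.036 × (55.2721 − 26.3629) = 0.036 × 28.9092 = 1.0407 W/m².
N₂O: 0.120 × (√349 − √277) = 0.120 × (18.6815 − 16.6433) = 0.120 × 2.0382 = 0.2446 W/m².
Total ΔF = 3.5158 + 1.0407 + 0.2446 = 4.8011 W/m².

ΔF = 4.80 W/m²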